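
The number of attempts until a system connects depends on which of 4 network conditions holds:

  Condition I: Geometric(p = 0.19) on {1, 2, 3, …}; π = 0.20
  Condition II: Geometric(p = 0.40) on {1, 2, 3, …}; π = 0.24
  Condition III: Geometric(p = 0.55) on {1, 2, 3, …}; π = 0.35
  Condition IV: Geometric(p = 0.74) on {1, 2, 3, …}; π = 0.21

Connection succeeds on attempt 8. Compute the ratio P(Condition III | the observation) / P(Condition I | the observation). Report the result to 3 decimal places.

Posterior odds = (π_i f_i(x)) / (π_j f_j(x)); the normalising sum cancels.
Geometric probabilities:
  p_I = 0.0434659
  p_II = 0.0111974
  p_III = 0.00205518
  p_IV = 5.94354e-05
Posterior odds = (π_III·p_III) / (π_I·p_I) = (0.35·0.00205518) / (0.20·0.0434659) = 0.000719314 / 0.00869318 ≈ 0.083

0.083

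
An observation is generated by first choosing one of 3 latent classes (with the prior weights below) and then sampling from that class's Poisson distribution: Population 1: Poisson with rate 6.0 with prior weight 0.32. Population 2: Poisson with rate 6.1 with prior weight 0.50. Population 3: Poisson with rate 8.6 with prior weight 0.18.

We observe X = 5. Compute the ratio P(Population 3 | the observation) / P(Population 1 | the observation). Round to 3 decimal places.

0.253

Posterior odds = (P(Z=i) f_i(x)) / (P(Z=j) f_j(x)); the normalising sum cancels.
Component likelihoods at x = 5:
  p_1 = 0.160623
  p_2 = 0.15786
  p_3 = 0.0721736
Posterior odds = (P(Z=3)·p_3) / (P(Z=1)·p_1) = (0.18·0.0721736) / (0.32·0.160623) = 0.0129913 / 0.0513994 ≈ 0.253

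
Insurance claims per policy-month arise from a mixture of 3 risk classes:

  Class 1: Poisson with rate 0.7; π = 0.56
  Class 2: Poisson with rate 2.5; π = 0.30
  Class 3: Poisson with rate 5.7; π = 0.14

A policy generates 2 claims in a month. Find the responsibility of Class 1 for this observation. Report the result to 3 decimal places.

Apply Bayes' rule: the posterior for each component is proportional to its prior times its likelihood at x.
Component likelihoods at x = 2 claims:
  f_1 = e^(−0.7)·0.7^2/2! = 0.121663
  f_2 = e^(−2.5)·2.5^2/2! = 0.256516
  f_3 = e^(−5.7)·5.7^2/2! = 0.0543552
Unnormalised posteriors:
  π_1·f_1 = 0.56 × 0.121663 = 0.0681315
  π_2·f_2 = 0.30 × 0.256516 = 0.0769547
  π_3·f_3 = 0.14 × 0.0543552 = 0.00760973
Evidence: 0.0681315 + 0.0769547 + 0.00760973 = 0.152696
P(Class 1 | x) ≈ 0.446

0.446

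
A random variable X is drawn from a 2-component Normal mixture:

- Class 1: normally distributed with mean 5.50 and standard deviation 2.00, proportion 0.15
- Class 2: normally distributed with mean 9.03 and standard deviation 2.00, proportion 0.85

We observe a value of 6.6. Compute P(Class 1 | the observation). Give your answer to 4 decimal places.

Apply Bayes' rule: the posterior for each component is proportional to its prior times its likelihood at x.
Normal densities:
  p_1 = 0.171472
  p_2 = 0.0953503
Multiply by the mixture weights:
  P(Z=1)·p_1 = 0.15 × 0.171472 = 0.0257208
  P(Z=2)·p_2 = 0.85 × 0.0953503 = 0.0810477
Sum: 0.0257208 + 0.0810477 = 0.106769
Responsibility of Class 1: 0.0257208 / 0.106769 ≈ 0.2409

0.2409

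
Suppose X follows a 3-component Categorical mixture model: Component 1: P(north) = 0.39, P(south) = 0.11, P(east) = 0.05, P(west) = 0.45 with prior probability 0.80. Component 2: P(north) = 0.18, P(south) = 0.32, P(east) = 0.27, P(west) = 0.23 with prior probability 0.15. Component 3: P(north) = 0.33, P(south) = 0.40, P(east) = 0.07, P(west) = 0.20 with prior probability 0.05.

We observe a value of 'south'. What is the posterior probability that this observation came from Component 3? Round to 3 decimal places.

The responsibility of component k is π_k f_k(x) divided by Σ_j π_j f_j(x).
Categorical probabilities:
  p_1 = P(south | comp) = 0.11
  p_2 = P(south | comp) = 0.32
  p_3 = P(south | comp) = 0.40
Weight by the priors:
  π_1·p_1 = 0.80 × 0.11 = 0.088
  π_2·p_2 = 0.15 × 0.32 = 0.048
  π_3·p_3 = 0.05 × 0.4 = 0.02
Normaliser: 0.088 + 0.048 + 0.02 = 0.156
So the posterior for Component 3 is 0.02 / 0.156 ≈ 0.128.

0.128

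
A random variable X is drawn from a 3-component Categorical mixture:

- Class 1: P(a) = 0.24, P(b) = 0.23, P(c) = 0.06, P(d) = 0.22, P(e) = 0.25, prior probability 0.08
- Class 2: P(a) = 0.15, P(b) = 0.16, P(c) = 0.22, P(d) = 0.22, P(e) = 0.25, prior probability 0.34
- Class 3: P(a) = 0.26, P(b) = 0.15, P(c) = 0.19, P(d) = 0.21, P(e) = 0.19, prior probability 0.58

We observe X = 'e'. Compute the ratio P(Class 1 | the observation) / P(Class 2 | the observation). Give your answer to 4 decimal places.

0.2353

Only the two components matter; the odds are (P(Z=i) f_i(x)) / (P(Z=j) f_j(x)).
Component likelihoods at x = 'e':
  L_1 = 0.25
  L_2 = 0.25
  L_3 = 0.19
Odds = (0.08/0.34) × (0.25/0.25) = 0.235294 × 1 ≈ 0.2353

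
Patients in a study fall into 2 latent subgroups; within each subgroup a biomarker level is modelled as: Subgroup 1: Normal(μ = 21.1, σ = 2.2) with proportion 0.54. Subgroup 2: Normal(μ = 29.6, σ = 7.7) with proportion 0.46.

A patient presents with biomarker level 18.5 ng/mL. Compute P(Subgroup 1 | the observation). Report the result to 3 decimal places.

0.852

By Bayes' theorem, P(k | x) = π_k f_k(x) / Σ_j π_j f_j(x).
Evaluate each component's likelihood at the observed value:
  f_1 = 0.0901985
  f_2 = 0.0183302
Multiply by the mixture weights:
  π_1·f_1 = 0.54 × 0.0901985 = 0.0487072
  π_2·f_2 = 0.46 × 0.0183302 = 0.0084319
Sum: 0.0487072 + 0.0084319 = 0.0571391
Responsibility of Subgroup 1: 0.0487072 / 0.0571391 ≈ 0.852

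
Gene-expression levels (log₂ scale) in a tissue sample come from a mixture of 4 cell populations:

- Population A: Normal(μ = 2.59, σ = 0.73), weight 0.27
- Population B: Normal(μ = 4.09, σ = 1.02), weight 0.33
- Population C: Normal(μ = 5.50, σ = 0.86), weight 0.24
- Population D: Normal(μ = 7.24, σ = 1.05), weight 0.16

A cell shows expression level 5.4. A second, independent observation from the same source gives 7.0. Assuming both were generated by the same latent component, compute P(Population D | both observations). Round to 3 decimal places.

0.295

Apply Bayes' rule: the posterior for each component is proportional to its prior times its likelihood at x.
Since both observations come from the same component, the likelihood for component k is f_k(x₁)·f_k(x₂).
  f_A = [(1/(0.73·√(2π)))·exp(−(5.4−2.59)²/(2·0.73²)) = 0.546496·exp(-7.40861) = 0.000331182] × [6.4988e-09] = 2.15229e-12
  f_B = [(1/(1.02·√(2π)))·exp(−(5.4−4.09)²/(2·1.02²)) = 0.391120·exp(-0.82473) = 0.171449] × [0.00668173] = 0.00114557
  f_C = [(1/(0.86·√(2π)))·exp(−(5.4−5.50)²/(2·0.86²)) = 0.463886·exp(-0.00676) = 0.460761] × [0.101347] = 0.0466966
  f_D = [(1/(1.05·√(2π)))·exp(−(5.4−7.24)²/(2·1.05²)) = 0.379945·exp(-1.53542) = 0.081827] × [0.370148] = 0.0302881
Unnormalised posteriors:
  π_A·f_A = 0.27 × 2.15229e-12 = 5.81118e-13
  π_B·f_B = 0.33 × 0.00114557 = 0.000378039
  π_C·f_C = 0.24 × 0.0466966 = 0.0112072
  π_D·f_D = 0.16 × 0.0302881 = 0.0048461
Normaliser: 5.81118e-13 + 0.000378039 + 0.0112072 + 0.0048461 = 0.0164313
P(Population D | x) ≈ 0.295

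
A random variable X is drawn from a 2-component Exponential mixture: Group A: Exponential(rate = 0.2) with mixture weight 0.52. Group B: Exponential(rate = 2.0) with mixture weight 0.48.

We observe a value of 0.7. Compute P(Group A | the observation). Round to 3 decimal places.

P(component k | x) = P(Z=k)·f_k(x) / marginal(x), where marginal(x) = Σ_j P(Z=j)·f_j(x).
Exponential densities:
  f_A = 0.2·e^(−0.2·0.7) = 0.2·e^(−0.1400) = 0.173872
  f_B = 2.0·e^(−2.0·0.7) = 2.0·e^(−1.4000) = 0.493194
Weight by the priors:
  P(Z=A)·f_A = 0.52 × 0.173872 = 0.0904133
  P(Z=B)·f_B = 0.48 × 0.493194 = 0.236733
Marginal: 0.0904133 + 0.236733 = 0.327146
P(Group A | 0.7) = 0.0904133 / 0.327146 ≈ 0.276

0.276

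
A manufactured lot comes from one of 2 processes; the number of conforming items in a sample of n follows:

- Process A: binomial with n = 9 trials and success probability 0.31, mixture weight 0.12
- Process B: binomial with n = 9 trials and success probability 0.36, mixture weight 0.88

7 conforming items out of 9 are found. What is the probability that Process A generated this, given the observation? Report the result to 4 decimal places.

By Bayes' theorem, P(k | x) = π_k f_k(x) / Σ_j π_j f_j(x).
Component likelihoods at x = 7 conforming items out of 9:
  f_A = C(9,7)·0.31^7·0.69^2 = 36·0.000275126·0.4761 = 0.00471555
  f_B = C(9,7)·0.36^7·0.64^2 = 36·0.000783642·0.4096 = 0.0115553
Unnormalised posteriors:
  π_A·f_A = 0.12 × 0.00471555 = 0.000565866
  π_B·f_B = 0.88 × 0.0115553 = 0.0101686
Evidence: 0.000565866 + 0.0101686 = 0.0107345
P(Process A | 7 conforming items out of 9) = 0.000565866 / 0.0107345 ≈ 0.0527

0.0527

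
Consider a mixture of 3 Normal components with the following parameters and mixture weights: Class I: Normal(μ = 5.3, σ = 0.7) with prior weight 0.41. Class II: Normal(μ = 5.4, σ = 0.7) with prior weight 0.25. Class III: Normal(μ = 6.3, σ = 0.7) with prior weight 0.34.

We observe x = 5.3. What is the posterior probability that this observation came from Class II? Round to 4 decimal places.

0.3173

By Bayes' theorem, P(k | x) = π_k f_k(x) / Σ_j π_j f_j(x).
Component likelihoods at x = 5.3:
  p_I = (1/(0.7·√(2π)))·exp(−(5.3−5.3)²/(2·0.7²)) = 0.569918·exp(-0.00000) = 0.569918
  p_II = (1/(0.7·√(2π)))·exp(−(5.3−5.4)²/(2·0.7²)) = 0.569918·exp(-0.01020) = 0.564132
  p_III = (1/(0.7·√(2π)))·exp(−(5.3−6.3)²/(2·0.7²)) = 0.569918·exp(-1.02041) = 0.205426
Weight by the priors:
  π_I·p_I = 0.41 × 0.569918 = 0.233666
  π_II·p_II = 0.25 × 0.564132 = 0.141033
  π_III·p_III = 0.34 × 0.205426 = 0.0698447
Marginal: 0.233666 + 0.141033 + 0.0698447 = 0.444544
So the posterior for Class II is 0.141033 / 0.444544 ≈ 0.3173.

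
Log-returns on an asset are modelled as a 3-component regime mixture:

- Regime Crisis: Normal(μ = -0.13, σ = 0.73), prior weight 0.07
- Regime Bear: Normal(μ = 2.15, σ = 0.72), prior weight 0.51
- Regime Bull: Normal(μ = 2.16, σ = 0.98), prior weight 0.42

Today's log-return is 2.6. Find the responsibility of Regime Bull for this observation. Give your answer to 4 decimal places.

0.3994

By Bayes' theorem, P(k | x) = P(Z=k) f_k(x) / Σ_j P(Z=j) f_j(x).
Evaluate each component's likelihood at the observed value:
  p_Crisis = 0.000501953
  p_Bear = 0.455779
  p_Bull = 0.368053
Unnormalised posteriors:
  P(Z=Crisis)·p_Crisis = 0.07 × 0.000501953 = 3.51367e-05
  P(Z=Bear)·p_Bear = 0.51 × 0.455779 = 0.232447
  P(Z=Bull)·p_Bull = 0.42 × 0.368053 = 0.154582
Evidence: 3.51367e-05 + 0.232447 + 0.154582 = 0.387065
So the posterior for Regime Bull is 0.154582 / 0.387065 ≈ 0.3994.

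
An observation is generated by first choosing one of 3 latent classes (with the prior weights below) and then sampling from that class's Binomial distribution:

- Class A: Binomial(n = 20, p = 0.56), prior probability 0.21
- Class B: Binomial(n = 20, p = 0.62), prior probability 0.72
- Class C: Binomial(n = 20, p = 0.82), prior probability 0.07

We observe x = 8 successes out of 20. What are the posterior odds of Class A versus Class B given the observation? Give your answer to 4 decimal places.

0.7504

Posterior odds = (w_i f_i(x)) / (w_j f_j(x)); the normalising sum cancels.
Binomial probabilities:
  L_A = C(20,8)·0.56^8·0.44^12 = 125970·0.00967173·5.26541e-05 = 0.064151
  L_B = C(20,8)·0.62^8·0.38^12 = 125970·0.021834·9.06574e-06 = 0.0249347
  L_C = C(20,8)·0.82^8·0.18^12 = 125970·0.204414·1.15683e-09 = 2.97885e-05
Odds = (0.21/0.72) × (0.064151/0.0249347) = 0.291667 × 2.57276 ≈ 0.7504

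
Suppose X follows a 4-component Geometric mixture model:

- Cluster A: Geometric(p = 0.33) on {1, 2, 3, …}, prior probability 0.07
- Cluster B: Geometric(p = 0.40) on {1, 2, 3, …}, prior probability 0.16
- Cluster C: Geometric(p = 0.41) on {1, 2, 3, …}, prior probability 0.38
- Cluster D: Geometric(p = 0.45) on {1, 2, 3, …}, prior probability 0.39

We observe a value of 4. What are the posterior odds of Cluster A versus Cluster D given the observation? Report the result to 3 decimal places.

0.238

Only the two components matter; the odds are (w_i f_i(x)) / (w_j f_j(x)).
Geometric probabilities:
  p_A = 0.0992518
  p_B = 0.0864
  p_C = 0.0842054
  p_D = 0.0748688
Odds = (0.07/0.39) × (0.0992518/0.0748688) = 0.179487 × 1.32568 ≈ 0.238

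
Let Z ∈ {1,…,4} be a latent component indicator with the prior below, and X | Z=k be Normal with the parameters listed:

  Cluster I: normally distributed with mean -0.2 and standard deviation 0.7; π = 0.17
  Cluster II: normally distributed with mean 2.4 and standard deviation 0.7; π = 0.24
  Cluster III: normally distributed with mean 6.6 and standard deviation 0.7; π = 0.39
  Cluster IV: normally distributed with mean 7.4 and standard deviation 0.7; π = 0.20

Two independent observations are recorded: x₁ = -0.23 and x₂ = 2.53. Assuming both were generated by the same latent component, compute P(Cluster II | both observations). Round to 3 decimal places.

By Bayes' theorem, P(k | x) = π_k f_k(x) / Σ_j π_j f_j(x).
Since both observations come from the same component, the likelihood for component k is f_k(x₁)·f_k(x₂).
  f_I = [(1/(0.7·√(2π)))·exp(−(-0.23−-0.2)²/(2·0.7²)) = 0.569918·exp(-0.00092) = 0.569394] × [0.000283794] = 0.00016159
  f_II = [(1/(0.7·√(2π)))·exp(−(-0.23−2.4)²/(2·0.7²)) = 0.569918·exp(-7.05806) = 0.000490383] × [0.560174] = 0.000274699
  f_III = [(1/(0.7·√(2π)))·exp(−(-0.23−6.6)²/(2·0.7²)) = 0.569918·exp(-47.60092) = 1.21059e-21] × [2.59986e-08] = 3.14736e-29
  f_IV = [(1/(0.7·√(2π)))·exp(−(-0.23−7.4)²/(2·0.7²)) = 0.569918·exp(-59.40500) = 9.04791e-27] × [1.75989e-11] = 1.59234e-37
Unnormalised posteriors:
  π_I·f_I = 0.17 × 0.00016159 = 2.74704e-05
  π_II·f_II = 0.24 × 0.000274699 = 6.59278e-05
  π_III·f_III = 0.39 × 3.14736e-29 = 1.22747e-29
  π_IV·f_IV = 0.20 × 1.59234e-37 = 3.18467e-38
Normaliser: 2.74704e-05 + 6.59278e-05 + 1.22747e-29 + 3.18467e-38 = 9.33982e-05
P(Cluster II | data) = 6.59278e-05 / 9.33982e-05 ≈ 0.706

0.706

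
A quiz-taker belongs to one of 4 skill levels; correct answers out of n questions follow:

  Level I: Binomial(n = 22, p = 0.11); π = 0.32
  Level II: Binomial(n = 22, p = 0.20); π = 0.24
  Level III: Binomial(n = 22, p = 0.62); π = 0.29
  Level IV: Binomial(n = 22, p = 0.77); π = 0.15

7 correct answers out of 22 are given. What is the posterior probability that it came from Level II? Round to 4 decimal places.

By Bayes' theorem, P(k | x) = w_k f_k(x) / Σ_j w_j f_j(x).
Binomial probabilities:
  f_I = C(22,7)·0.11^7·0.89^15 = 170544·1.94872e-07·0.174121 = 0.00578676
  f_II = C(22,7)·0.20^7·0.80^15 = 170544·1.28e-05·0.0351844 = 0.0768062
  f_III = C(22,7)·0.62^7·0.38^15 = 170544·0.0352161·4.97455e-07 = 0.00298767
  f_IV = C(22,7)·0.77^7·0.23^15 = 170544·0.160485·2.66635e-10 = 7.29775e-06
Multiply by the mixture weights:
  w_I·f_I = 0.32 × 0.00578676 = 0.00185176
  w_II·f_II = 0.24 × 0.0768062 = 0.0184335
  w_III·f_III = 0.29 × 0.00298767 = 0.000866423
  w_IV·f_IV = 0.15 × 7.29775e-06 = 1.09466e-06
Denominator: 0.00185176 + 0.0184335 + 0.000866423 + 1.09466e-06 = 0.0211528
Responsibility of Level II: 0.0184335 / 0.0211528 ≈ 0.8714

0.8714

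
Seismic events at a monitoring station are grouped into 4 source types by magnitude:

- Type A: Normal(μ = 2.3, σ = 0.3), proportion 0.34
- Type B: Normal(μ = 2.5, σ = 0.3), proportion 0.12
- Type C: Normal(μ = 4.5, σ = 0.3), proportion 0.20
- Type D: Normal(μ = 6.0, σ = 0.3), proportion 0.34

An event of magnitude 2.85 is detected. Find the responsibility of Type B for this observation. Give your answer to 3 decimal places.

P(component k | x) = π_k·f_k(x) / marginal(x), where marginal(x) = Σ_j π_j·f_j(x).
Evaluate each component's likelihood at the observed value:
  f_A = 0.247704
  f_B = 0.673329
  f_C = 3.58992e-07
  f_D = 1.52513e-24
Unnormalised posteriors:
  π_A·f_A = 0.34 × 0.247704 = 0.0842193
  π_B·f_B = 0.12 × 0.673329 = 0.0807995
  π_C·f_C = 0.20 × 3.58992e-07 = 7.17984e-08
  π_D·f_D = 0.34 × 1.52513e-24 = 5.18543e-25
Evidence: 0.0842193 + 0.0807995 + 7.17984e-08 + 5.18543e-25 = 0.165019
So the posterior for Type B is 0.0807995 / 0.165019 ≈ 0.490.

0.490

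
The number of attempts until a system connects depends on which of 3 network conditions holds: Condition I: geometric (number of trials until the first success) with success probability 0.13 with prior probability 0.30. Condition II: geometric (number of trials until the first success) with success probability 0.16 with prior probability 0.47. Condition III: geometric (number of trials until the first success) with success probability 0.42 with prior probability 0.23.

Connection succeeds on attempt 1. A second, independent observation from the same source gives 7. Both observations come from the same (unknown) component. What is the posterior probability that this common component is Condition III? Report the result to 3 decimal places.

0.194

The responsibility of component k is π_k f_k(x) divided by Σ_j π_j f_j(x).
Since both observations come from the same component, the likelihood for component k is f_k(x₁)·f_k(x₂).
  p_I = [0.13·(1−0.13)^0 = 0.13·1 = 0.13] × [0.0563714] = 0.00732828
  p_II = [0.16·(1−0.16)^0 = 0.16·1 = 0.16] × [0.0562077] = 0.00899323
  p_III = [0.42·(1−0.42)^0 = 0.42·1 = 0.42] × [0.0159889] = 0.00671532
Unnormalised posteriors:
  π_I·p_I = 0.30 × 0.00732828 = 0.00219848
  π_II·p_II = 0.47 × 0.00899323 = 0.00422682
  π_III·p_III = 0.23 × 0.00671532 = 0.00154452
Sum: 0.00219848 + 0.00422682 + 0.00154452 = 0.00796983
So the posterior for Condition III is 0.00154452 / 0.00796983 ≈ 0.194.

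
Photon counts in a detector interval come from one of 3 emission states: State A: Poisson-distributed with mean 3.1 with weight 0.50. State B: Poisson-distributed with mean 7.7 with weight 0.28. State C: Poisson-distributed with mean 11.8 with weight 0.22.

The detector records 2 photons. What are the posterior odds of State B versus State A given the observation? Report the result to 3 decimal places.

0.035

The posterior odds equal the prior odds times the likelihood ratio: (w_i/w_j)·(f_i(x)/f_j(x)).
Component likelihoods at x = 2 photons:
  p_A = 0.216461
  p_B = 0.0134241
  p_C = 0.000522467
Posterior odds = (w_B·p_B) / (w_A·p_A) = (0.28·0.0134241) / (0.50·0.216461) = 0.00375874 / 0.108231 ≈ 0.035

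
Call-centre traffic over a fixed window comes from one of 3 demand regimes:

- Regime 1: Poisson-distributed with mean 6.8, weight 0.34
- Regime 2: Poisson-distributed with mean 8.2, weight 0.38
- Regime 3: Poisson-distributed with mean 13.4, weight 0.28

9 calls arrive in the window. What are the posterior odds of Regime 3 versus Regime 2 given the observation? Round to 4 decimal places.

The posterior odds equal the prior odds times the likelihood ratio: (P(Z=i)/P(Z=j))·(f_i(x)/f_j(x)).
Poisson probabilities:
  L_1 = e^(−6.8)·6.8^9/9! = 0.0954146
  L_2 = e^(−8.2)·8.2^9/9! = 0.126866
  L_3 = e^(−13.4)·13.4^9/9! = 0.0581613
0.0162852 / 0.0482093 ≈ 0.3378

0.3378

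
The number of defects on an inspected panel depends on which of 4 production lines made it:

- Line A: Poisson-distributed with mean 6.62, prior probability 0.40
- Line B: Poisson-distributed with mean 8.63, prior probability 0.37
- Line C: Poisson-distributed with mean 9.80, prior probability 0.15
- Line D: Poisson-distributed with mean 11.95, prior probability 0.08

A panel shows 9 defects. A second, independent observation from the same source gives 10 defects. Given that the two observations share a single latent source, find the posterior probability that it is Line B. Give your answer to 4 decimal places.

By Bayes' theorem, P(k | x) = π_k f_k(x) / Σ_j π_j f_j(x).
Since both observations come from the same component, the likelihood for component k is f_k(x₁)·f_k(x₂).
  p_A = [e^(−6.62)·6.62^9/9! = 0.0897283] × [0.0594001] = 0.00532987
  p_B = [e^(−8.63)·8.63^9/9! = 0.130729] × [0.112819] = 0.0147488
  p_C = [e^(−9.80)·9.80^9/9! = 0.127405] × [0.124857] = 0.0159073
  p_D = [e^(−11.95)·11.95^9/9! = 0.0884564] × [0.105705] = 0.00935031
Weight by the priors:
  π_A·p_A = 0.40 × 0.00532987 = 0.00213195
  π_B·p_B = 0.37 × 0.0147488 = 0.00545705
  π_C·p_C = 0.15 × 0.0159073 = 0.0023861
  π_D·p_D = 0.08 × 0.00935031 = 0.000748025
Normaliser: 0.00213195 + 0.00545705 + 0.0023861 + 0.000748025 = 0.0107231
So the posterior for Line B is 0.00545705 / 0.0107231 ≈ 0.5089.

0.5089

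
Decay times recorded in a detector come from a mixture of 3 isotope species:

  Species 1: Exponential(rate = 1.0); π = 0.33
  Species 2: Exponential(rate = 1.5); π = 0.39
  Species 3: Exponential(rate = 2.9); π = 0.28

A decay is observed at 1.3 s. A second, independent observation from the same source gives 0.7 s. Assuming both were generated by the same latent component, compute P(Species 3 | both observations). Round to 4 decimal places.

Posterior ∝ prior × likelihood, so P(k | x) ∝ P(Z=k) f_k(x); normalise over all components.
Since both observations come from the same component, the likelihood for component k is f_k(x₁)·f_k(x₂).
  L_1 = [1.0·e^(−1.0·1.3) = 1.0·e^(−1.3000) = 0.272532] × [0.496585] = 0.135335
  L_2 = [1.5·e^(−1.5·1.3) = 1.5·e^(−1.9500) = 0.213411] × [0.524907] = 0.112021
  L_3 = [2.9·e^(−2.9·1.3) = 2.9·e^(−3.7700) = 0.066851] × [0.380873] = 0.0254617
Weight by the priors:
  P(Z=1)·L_1 = 0.33 × 0.135335 = 0.0446606
  P(Z=2)·L_2 = 0.39 × 0.112021 = 0.0436882
  P(Z=3)·L_3 = 0.28 × 0.0254617 = 0.00712929
Normaliser: 0.0446606 + 0.0436882 + 0.00712929 = 0.0954781
Responsibility of Species 3: 0.00712929 / 0.0954781 ≈ 0.0747

0.0747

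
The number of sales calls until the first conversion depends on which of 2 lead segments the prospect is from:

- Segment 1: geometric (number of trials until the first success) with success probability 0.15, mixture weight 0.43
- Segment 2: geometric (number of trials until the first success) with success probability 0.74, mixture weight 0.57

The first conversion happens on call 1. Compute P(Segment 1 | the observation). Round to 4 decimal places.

0.1326

By Bayes' theorem, P(k | x) = w_k f_k(x) / Σ_j w_j f_j(x).
Evaluate each component's likelihood at the observed value:
  L_1 = 0.15·(1−0.15)^0 = 0.15·1 = 0.15
  L_2 = 0.74·(1−0.74)^0 = 0.74·1 = 0.74
Multiply by the mixture weights:
  w_1·L_1 = 0.43 × 0.15 = 0.0645
  w_2·L_2 = 0.57 × 0.74 = 0.4218
Denominator: 0.0645 + 0.4218 = 0.4863
So the posterior for Segment 1 is 0.0645 / 0.4863 ≈ 0.1326.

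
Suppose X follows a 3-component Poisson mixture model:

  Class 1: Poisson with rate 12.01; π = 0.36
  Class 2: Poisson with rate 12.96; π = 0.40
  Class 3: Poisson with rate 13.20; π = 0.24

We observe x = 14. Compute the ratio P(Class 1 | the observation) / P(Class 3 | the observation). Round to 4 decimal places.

1.3136

The posterior odds equal the prior odds times the likelihood ratio: (P(Z=i)/P(Z=j))·(f_i(x)/f_j(x)).
Evaluate each component's likelihood at the observed value:
  L_1 = e^(−12.01)·12.01^14/14! = 0.0906394
  L_2 = e^(−12.96)·12.96^14/14! = 0.101767
  L_3 = e^(−13.20)·13.20^14/14! = 0.1035
Odds = (0.36/0.24) × (0.0906394/0.1035) = 1.5 × 0.875745 ≈ 1.3136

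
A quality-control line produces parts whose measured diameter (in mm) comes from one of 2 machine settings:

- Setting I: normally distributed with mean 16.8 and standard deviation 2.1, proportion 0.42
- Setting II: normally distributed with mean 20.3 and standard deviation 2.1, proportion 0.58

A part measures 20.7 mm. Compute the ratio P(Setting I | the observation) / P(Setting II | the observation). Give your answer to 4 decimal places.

0.1315

Posterior odds = (P(Z=i) f_i(x)) / (P(Z=j) f_j(x)); the normalising sum cancels.
Evaluate each component's likelihood at the observed value:
  L_I = 0.0338653
  L_II = 0.186557
Odds = (0.42/0.58) × (0.0338653/0.186557) = 0.724138 × 0.181527 ≈ 0.1315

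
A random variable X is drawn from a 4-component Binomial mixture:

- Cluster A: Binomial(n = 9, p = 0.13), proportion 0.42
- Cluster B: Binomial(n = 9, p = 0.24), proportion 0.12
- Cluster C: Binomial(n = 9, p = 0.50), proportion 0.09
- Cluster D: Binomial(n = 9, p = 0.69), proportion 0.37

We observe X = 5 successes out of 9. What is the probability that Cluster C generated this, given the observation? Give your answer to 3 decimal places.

P(component k | x) = P(Z=k)·f_k(x) / marginal(x), where marginal(x) = Σ_j P(Z=j)·f_j(x).
Evaluate each component's likelihood at the observed value:
  p_A = C(9,5)·0.13^5·0.87^4 = 126·3.71293e-05·0.572898 = 0.00268018
  p_B = C(9,5)·0.24^5·0.76^4 = 126·0.000796262·0.333622 = 0.033472
  p_C = C(9,5)·0.50^5·0.50^4 = 126·0.03125·0.0625 = 0.246094
  p_D = C(9,5)·0.69^5·0.31^4 = 126·0.156403·0.00923521 = 0.181996
Weight by the priors:
  P(Z=A)·p_A = 0.42 × 0.00268018 = 0.00112568
  P(Z=B)·p_B = 0.12 × 0.033472 = 0.00401664
  P(Z=C)·p_C = 0.09 × 0.246094 = 0.0221484
  P(Z=D)·p_D = 0.37 × 0.181996 = 0.0673387
Marginal: 0.00112568 + 0.00401664 + 0.0221484 + 0.0673387 = 0.0946294
Responsibility of Cluster C: 0.0221484 / 0.0946294 ≈ 0.234

0.234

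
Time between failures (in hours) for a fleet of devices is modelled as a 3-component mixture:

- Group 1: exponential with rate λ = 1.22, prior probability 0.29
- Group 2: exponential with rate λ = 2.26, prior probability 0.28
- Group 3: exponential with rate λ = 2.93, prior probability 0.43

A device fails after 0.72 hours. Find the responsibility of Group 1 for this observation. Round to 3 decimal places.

Posterior ∝ prior × likelihood, so P(k | x) ∝ P(Z=k) f_k(x); normalise over all components.
Evaluate each component's likelihood at the observed value:
  p_1 = 0.506845
  p_2 = 0.444042
  p_3 = 0.355369
Prior × likelihood for each component:
  P(Z=1)·p_1 = 0.29 × 0.506845 = 0.146985
  P(Z=2)·p_2 = 0.28 × 0.444042 = 0.124332
  P(Z=3)·p_3 = 0.43 × 0.355369 = 0.152809
Marginal: 0.146985 + 0.124332 + 0.152809 = 0.424126
P(Group 1 | 0.72 hours) ≈ 0.347

0.347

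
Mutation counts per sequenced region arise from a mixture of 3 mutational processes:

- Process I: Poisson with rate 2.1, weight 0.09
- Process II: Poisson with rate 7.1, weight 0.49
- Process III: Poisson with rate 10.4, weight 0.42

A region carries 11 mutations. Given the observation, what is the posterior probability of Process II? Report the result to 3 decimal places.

0.322

P(component k | x) = π_k·f_k(x) / marginal(x), where marginal(x) = Σ_j π_j·f_j(x).
Component likelihoods at x = 11 mutations:
  p_I = e^(−2.1)·2.1^11/11! = 1.07458e-05
  p_II = e^(−7.1)·7.1^11/11! = 0.0477744
  p_III = e^(−10.4)·10.4^11/11! = 0.117368
Unnormalised posteriors:
  π_I·p_I = 0.09 × 1.07458e-05 = 9.67121e-07
  π_II·p_II = 0.49 × 0.0477744 = 0.0234095
  π_III·p_III = 0.42 × 0.117368 = 0.0492944
Denominator: 9.67121e-07 + 0.0234095 + 0.0492944 = 0.0727048
Responsibility of Process II: 0.0234095 / 0.0727048 ≈ 0.322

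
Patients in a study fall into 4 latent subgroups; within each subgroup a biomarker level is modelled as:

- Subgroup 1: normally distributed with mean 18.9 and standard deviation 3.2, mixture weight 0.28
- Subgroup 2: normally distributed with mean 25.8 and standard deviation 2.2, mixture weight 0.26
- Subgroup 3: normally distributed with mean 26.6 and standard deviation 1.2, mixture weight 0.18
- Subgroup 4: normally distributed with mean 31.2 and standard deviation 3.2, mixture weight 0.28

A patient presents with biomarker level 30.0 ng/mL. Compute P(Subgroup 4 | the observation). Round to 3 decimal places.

0.787

Apply Bayes' rule: the posterior for each component is proportional to its prior times its likelihood at x.
Evaluate each component's likelihood at the observed value:
  p_1 = (1/(3.2·√(2π)))·exp(−(30.0−18.9)²/(2·3.2²)) = 0.124669·exp(-6.01611) = 0.000304085
  p_2 = (1/(2.2·√(2π)))·exp(−(30.0−25.8)²/(2·2.2²)) = 0.181337·exp(-1.82231) = 0.0293134
  p_3 = (1/(1.2·√(2π)))·exp(−(30.0−26.6)²/(2·1.2²)) = 0.332452·exp(-4.01389) = 0.00600508
  p_4 = (1/(3.2·√(2π)))·exp(−(30.0−31.2)²/(2·3.2²)) = 0.124669·exp(-0.07031) = 0.116205
Weight by the priors:
  π_1·p_1 = 0.28 × 0.000304085 = 8.51439e-05
  π_2·p_2 = 0.26 × 0.0293134 = 0.00762149
  π_3·p_3 = 0.18 × 0.00600508 = 0.00108091
  π_4·p_4 = 0.28 × 0.116205 = 0.0325373
Marginal: 8.51439e-05 + 0.00762149 + 0.00108091 + 0.0325373 = 0.0413249
So the posterior for Subgroup 4 is 0.0325373 / 0.0413249 ≈ 0.787.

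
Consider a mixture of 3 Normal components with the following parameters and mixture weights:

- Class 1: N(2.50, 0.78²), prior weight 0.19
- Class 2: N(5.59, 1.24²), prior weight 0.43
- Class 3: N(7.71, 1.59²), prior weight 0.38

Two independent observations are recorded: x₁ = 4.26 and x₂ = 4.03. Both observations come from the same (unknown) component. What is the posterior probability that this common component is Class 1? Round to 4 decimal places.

P(component k | x) = w_k·f_k(x) / marginal(x), where marginal(x) = Σ_j w_j·f_j(x).
Since both observations come from the same component, the likelihood for component k is f_k(x₁)·f_k(x₂).
  f_1 = [0.0401083] × [0.0746986] = 0.00299604
  f_2 = [0.180999] × [0.145816] = 0.0263924
  f_3 = [0.0238323] × [0.017231] = 0.000410654
Multiply by the mixture weights:
  w_1·f_1 = 0.19 × 0.00299604 = 0.000569247
  w_2·f_2 = 0.43 × 0.0263924 = 0.0113487
  w_3·f_3 = 0.38 × 0.000410654 = 0.000156048
Evidence: 0.000569247 + 0.0113487 + 0.000156048 = 0.012074
Responsibility of Class 1: 0.000569247 / 0.012074 ≈ 0.0471

0.0471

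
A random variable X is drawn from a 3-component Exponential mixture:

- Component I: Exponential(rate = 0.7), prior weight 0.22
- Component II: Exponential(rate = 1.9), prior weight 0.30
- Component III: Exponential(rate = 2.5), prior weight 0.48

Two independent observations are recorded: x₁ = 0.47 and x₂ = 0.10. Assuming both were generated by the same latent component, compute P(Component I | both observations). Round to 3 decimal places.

The responsibility of component k is P(Z=k) f_k(x) divided by Σ_j P(Z=j) f_j(x).
Since both observations come from the same component, the likelihood for component k is f_k(x₁)·f_k(x₂).
  p_I = [0.7·e^(−0.7·0.47) = 0.7·e^(−0.3290) = 0.50375] × [0.652676] = 0.328785
  p_II = [1.9·e^(−1.9·0.47) = 1.9·e^(−0.8930) = 0.777909] × [1.57122] = 1.22227
  p_III = [2.5·e^(−2.5·0.47) = 2.5·e^(−1.1750) = 0.772047] × [1.947] = 1.50318
Weight by the priors:
  P(Z=I)·p_I = 0.22 × 0.328785 = 0.0723328
  P(Z=II)·p_II = 0.30 × 1.22227 = 0.36668
  P(Z=III)·p_III = 0.48 × 1.50318 = 0.721525
Marginal: 0.0723328 + 0.36668 + 0.721525 = 1.16054
P(Component I | data) = 0.0723328 / 1.16054 ≈ 0.062

0.062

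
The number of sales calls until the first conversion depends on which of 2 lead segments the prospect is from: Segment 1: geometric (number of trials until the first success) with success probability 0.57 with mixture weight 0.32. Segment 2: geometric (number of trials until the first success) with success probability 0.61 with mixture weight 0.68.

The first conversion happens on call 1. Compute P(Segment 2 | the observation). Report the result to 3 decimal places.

0.695

Apply Bayes' rule: the posterior for each component is proportional to its prior times its likelihood at x.
Geometric probabilities:
  p_1 = 0.57
  p_2 = 0.61
Prior × likelihood for each component:
  π_1·p_1 = 0.32 × 0.57 = 0.1824
  π_2·p_2 = 0.68 × 0.61 = 0.4148
Sum: 0.1824 + 0.4148 = 0.5972
P(Segment 2 | x) ≈ 0.695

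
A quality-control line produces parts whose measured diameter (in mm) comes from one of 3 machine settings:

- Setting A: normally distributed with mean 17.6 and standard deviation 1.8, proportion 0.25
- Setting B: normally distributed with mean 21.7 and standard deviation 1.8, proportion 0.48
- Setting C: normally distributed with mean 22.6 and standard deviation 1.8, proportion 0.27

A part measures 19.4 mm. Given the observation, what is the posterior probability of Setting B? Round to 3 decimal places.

P(component k | x) = π_k·f_k(x) / marginal(x), where marginal(x) = Σ_j π_j·f_j(x).
Evaluate each component's likelihood at the observed value:
  f_A = (1/(1.8·√(2π)))·exp(−(19.4−17.6)²/(2·1.8²)) = 0.221635·exp(-0.50000) = 0.134428
  f_B = (1/(1.8·√(2π)))·exp(−(19.4−21.7)²/(2·1.8²)) = 0.221635·exp(-0.81636) = 0.0979711
  f_C = (1/(1.8·√(2π)))·exp(−(19.4−22.6)²/(2·1.8²)) = 0.221635·exp(-1.58025) = 0.0456399
Prior × likelihood for each component:
  π_A·f_A = 0.25 × 0.134428 = 0.033607
  π_B·f_B = 0.48 × 0.0979711 = 0.0470261
  π_C·f_C = 0.27 × 0.0456399 = 0.0123228
Sum: 0.033607 + 0.0470261 + 0.0123228 = 0.0929559
P(Setting B | x) ≈ 0.506

0.506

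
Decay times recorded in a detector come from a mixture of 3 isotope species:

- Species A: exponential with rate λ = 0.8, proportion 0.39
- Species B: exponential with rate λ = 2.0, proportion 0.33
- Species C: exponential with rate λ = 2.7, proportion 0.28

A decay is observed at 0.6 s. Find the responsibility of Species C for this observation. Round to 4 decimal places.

0.2763

P(component k | x) = π_k·f_k(x) / marginal(x), where marginal(x) = Σ_j π_j·f_j(x).
Evaluate each component's likelihood at the observed value:
  L_A = 0.495027
  L_B = 0.602388
  L_C = 0.534326
Prior × likelihood for each component:
  π_A·L_A = 0.39 × 0.495027 = 0.19306
  π_B·L_B = 0.33 × 0.602388 = 0.198788
  π_C·L_C = 0.28 × 0.534326 = 0.149611
Denominator: 0.19306 + 0.198788 + 0.149611 = 0.54146
P(Species C | the observation) = 0.149611 / 0.54146 ≈ 0.2763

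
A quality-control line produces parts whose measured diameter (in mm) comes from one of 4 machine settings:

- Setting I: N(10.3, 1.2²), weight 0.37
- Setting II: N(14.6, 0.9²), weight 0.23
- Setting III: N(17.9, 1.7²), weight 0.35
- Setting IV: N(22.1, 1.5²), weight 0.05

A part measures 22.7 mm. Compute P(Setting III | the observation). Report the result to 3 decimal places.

By Bayes' theorem, P(k | x) = π_k f_k(x) / Σ_j π_j f_j(x).
Evaluate each component's likelihood at the observed value:
  p_I = (1/(1.2·√(2π)))·exp(−(22.7−10.3)²/(2·1.2²)) = 0.332452·exp(-53.38889) = 2.16386e-24
  p_II = (1/(0.9·√(2π)))·exp(−(22.7−14.6)²/(2·0.9²)) = 0.443269·exp(-40.50000) = 1.1422e-18
  p_III = (1/(1.7·√(2π)))·exp(−(22.7−17.9)²/(2·1.7²)) = 0.234672·exp(-3.98616) = 0.00435807
  p_IV = (1/(1.5·√(2π)))·exp(−(22.7−22.1)²/(2·1.5²)) = 0.265962·exp(-0.08000) = 0.245513
Weight by the priors:
  π_I·p_I = 0.37 × 2.16386e-24 = 8.00628e-25
  π_II·p_II = 0.23 × 1.1422e-18 = 2.62705e-19
  π_III·p_III = 0.35 × 0.00435807 = 0.00152532
  π_IV·p_IV = 0.05 × 0.245513 = 0.0122757
Denominator: 8.00628e-25 + 2.62705e-19 + 0.00152532 + 0.0122757 = 0.013801
P(Setting III | data) ≈ 0.111

0.111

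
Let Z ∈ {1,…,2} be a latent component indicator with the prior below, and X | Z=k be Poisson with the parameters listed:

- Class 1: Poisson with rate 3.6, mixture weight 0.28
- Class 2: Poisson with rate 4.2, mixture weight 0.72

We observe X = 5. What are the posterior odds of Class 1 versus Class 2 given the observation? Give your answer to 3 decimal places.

The posterior odds equal the prior odds times the likelihood ratio: (w_i/w_j)·(f_i(x)/f_j(x)).
Evaluate each component's likelihood at the observed value:
  L_1 = e^(−3.6)·3.6^5/5! = 0.13768
  L_2 = e^(−4.2)·4.2^5/5! = 0.163316
Posterior odds = (w_1·L_1) / (w_2·L_2) = (0.28·0.13768) / (0.72·0.163316) = 0.0385504 / 0.117587 ≈ 0.328

0.328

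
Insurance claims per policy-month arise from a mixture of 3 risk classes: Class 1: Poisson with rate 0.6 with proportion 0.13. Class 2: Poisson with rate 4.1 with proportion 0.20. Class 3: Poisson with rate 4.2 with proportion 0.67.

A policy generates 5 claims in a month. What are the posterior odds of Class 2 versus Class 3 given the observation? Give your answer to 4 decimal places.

The posterior odds equal the prior odds times the likelihood ratio: (π_i/π_j)·(f_i(x)/f_j(x)).
Poisson probabilities:
  L_1 = e^(−0.6)·0.6^5/5! = 0.00035563
  L_2 = e^(−4.1)·4.1^5/5! = 0.160004
  L_3 = e^(−4.2)·4.2^5/5! = 0.163316
Posterior odds = (π_2·L_2) / (π_3·L_3) = (0.20·0.160004) / (0.67·0.163316) = 0.0320008 / 0.109422 ≈ 0.2925

0.2925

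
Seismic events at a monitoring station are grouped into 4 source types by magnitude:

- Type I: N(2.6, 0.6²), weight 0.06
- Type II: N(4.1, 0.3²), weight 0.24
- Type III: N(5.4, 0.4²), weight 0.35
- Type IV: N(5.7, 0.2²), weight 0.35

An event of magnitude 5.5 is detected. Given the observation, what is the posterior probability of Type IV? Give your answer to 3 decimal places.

P(component k | x) = π_k·f_k(x) / marginal(x), where marginal(x) = Σ_j π_j·f_j(x).
Evaluate each component's likelihood at the observed value:
  p_I = (1/(0.6·√(2π)))·exp(−(5.5−2.6)²/(2·0.6²)) = 0.664904·exp(-11.68056) = 5.62287e-06
  p_II = (1/(0.3·√(2π)))·exp(−(5.5−4.1)²/(2·0.3²)) = 1.329808·exp(-10.88889) = 2.48202e-05
  p_III = (1/(0.4·√(2π)))·exp(−(5.5−5.4)²/(2·0.4²)) = 0.997356·exp(-0.03125) = 0.96667
  p_IV = (1/(0.2·√(2π)))·exp(−(5.5−5.7)²/(2·0.2²)) = 1.994711·exp(-0.50000) = 1.20985
Prior × likelihood for each component:
  π_I·p_I = 0.06 × 5.62287e-06 = 3.37372e-07
  π_II·p_II = 0.24 × 2.48202e-05 = 5.95684e-06
  π_III·p_III = 0.35 × 0.96667 = 0.338335
  π_IV·p_IV = 0.35 × 1.20985 = 0.423449
Evidence: 3.37372e-07 + 5.95684e-06 + 0.338335 + 0.423449 = 0.76179
P(Type IV | x) = 0.423449 / 0.76179 ≈ 0.556

0.556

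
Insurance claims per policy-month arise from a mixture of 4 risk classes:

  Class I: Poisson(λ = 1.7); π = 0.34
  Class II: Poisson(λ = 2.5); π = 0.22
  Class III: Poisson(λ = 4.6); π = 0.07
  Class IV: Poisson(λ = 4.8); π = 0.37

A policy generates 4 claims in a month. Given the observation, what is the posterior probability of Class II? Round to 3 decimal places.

0.224

Posterior ∝ prior × likelihood, so P(k | x) ∝ π_k f_k(x); normalise over all components.
Poisson probabilities:
  L_I = e^(−1.7)·1.7^4/4! = 0.0635746
  L_II = e^(−2.5)·2.5^4/4! = 0.133602
  L_III = e^(−4.6)·4.6^4/4! = 0.187528
  L_IV = e^(−4.8)·4.8^4/4! = 0.182029
Unnormalised posteriors:
  π_I·L_I = 0.34 × 0.0635746 = 0.0216154
  π_II·L_II = 0.22 × 0.133602 = 0.0293924
  π_III·L_III = 0.07 × 0.187528 = 0.0131269
  π_IV·L_IV = 0.37 × 0.182029 = 0.0673507
Normaliser: 0.0216154 + 0.0293924 + 0.0131269 + 0.0673507 = 0.131485
So the posterior for Class II is 0.0293924 / 0.131485 ≈ 0.224.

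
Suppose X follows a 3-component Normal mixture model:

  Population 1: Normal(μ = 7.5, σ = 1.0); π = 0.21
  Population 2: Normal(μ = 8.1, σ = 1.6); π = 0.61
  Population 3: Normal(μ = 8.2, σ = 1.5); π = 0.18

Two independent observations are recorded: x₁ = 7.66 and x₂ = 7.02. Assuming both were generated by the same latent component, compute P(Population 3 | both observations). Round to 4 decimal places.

By Bayes' theorem, P(k | x) = P(Z=k) f_k(x) / Σ_j P(Z=j) f_j(x).
Since both observations come from the same component, the likelihood for component k is f_k(x₁)·f_k(x₂).
  p_1 = [0.393868] × [0.355533] = 0.140033
  p_2 = [0.240087] × [0.198542] = 0.0476673
  p_3 = [0.249274] × [0.195181] = 0.0486536
Unnormalised posteriors:
  P(Z=1)·p_1 = 0.21 × 0.140033 = 0.0294069
  P(Z=2)·p_2 = 0.61 × 0.0476673 = 0.0290771
  P(Z=3)·p_3 = 0.18 × 0.0486536 = 0.00875765
Sum: 0.0294069 + 0.0290771 + 0.00875765 = 0.0672416
P(Population 3 | x₁,x₂) ≈ 0.1302

0.1302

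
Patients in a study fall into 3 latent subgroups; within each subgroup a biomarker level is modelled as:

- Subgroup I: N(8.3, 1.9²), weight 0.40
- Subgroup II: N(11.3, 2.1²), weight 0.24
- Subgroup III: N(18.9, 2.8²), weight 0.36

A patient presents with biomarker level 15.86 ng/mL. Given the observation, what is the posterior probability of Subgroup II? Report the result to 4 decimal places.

0.1316

By Bayes' theorem, P(k | x) = P(Z=k) f_k(x) / Σ_j P(Z=j) f_j(x).
Evaluate each component's likelihood at the observed value:
  f_I = 7.66084e-05
  f_II = 0.0179812
  f_III = 0.0790286
Multiply by the mixture weights:
  P(Z=I)·f_I = 0.40 × 7.66084e-05 = 3.06434e-05
  P(Z=II)·f_II = 0.24 × 0.0179812 = 0.00431549
  P(Z=III)·f_III = 0.36 × 0.0790286 = 0.0284503
Sum: 3.06434e-05 + 0.00431549 + 0.0284503 = 0.0327964
So the posterior for Subgroup II is 0.00431549 / 0.0327964 ≈ 0.1316.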